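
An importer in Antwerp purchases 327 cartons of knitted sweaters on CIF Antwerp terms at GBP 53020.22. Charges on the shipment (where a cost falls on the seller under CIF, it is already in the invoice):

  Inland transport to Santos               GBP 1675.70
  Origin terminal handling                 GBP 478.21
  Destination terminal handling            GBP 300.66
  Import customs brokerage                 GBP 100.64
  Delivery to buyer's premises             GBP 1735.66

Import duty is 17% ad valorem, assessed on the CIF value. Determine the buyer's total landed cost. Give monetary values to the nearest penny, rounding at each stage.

Total landed cost: GBP 64170.62

CIF: the seller pays costs through ocean freight and marine insurance to the destination port.
Already in the invoice (seller's account under CIF): inland to port, origin terminal — exclude.
The CIF price already equals the CIF value: 53020.22
Import duty = 53020.22 × 17% = 9013.44
Buyer bears: destination terminal 300.66 + brokerage 100.64 + delivery 1735.66 + duty 9013.44 = 11150.40
Landed cost = invoice 53020.22 + 11150.40 = 64170.62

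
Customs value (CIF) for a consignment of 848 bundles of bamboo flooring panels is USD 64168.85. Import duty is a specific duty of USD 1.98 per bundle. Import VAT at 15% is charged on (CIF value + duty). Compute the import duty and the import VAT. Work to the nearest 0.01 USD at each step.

Import duty = 848 × 1.98 = 1679.04
VAT base = CIF + duty = 64168.85 + 1679.04 = 65847.89
Import VAT = 65847.89 × 15% = 9877.18

Import duty: USD 1679.04; import VAT: USD 9877.18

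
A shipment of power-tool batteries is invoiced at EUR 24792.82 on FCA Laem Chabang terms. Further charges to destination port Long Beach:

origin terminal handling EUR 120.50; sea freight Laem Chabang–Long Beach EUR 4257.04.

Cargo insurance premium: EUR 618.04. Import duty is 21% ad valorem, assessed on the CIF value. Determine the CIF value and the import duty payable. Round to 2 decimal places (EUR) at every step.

CIF = FCA price + pre-shipment costs + freight + insurance
CIF = 24792.82 + 120.50 + 4257.04 + 618.04 = 29788.40
Import duty = 29788.40 × 21% = 6255.56

CIF value: EUR 29788.40; import duty: EUR 6255.56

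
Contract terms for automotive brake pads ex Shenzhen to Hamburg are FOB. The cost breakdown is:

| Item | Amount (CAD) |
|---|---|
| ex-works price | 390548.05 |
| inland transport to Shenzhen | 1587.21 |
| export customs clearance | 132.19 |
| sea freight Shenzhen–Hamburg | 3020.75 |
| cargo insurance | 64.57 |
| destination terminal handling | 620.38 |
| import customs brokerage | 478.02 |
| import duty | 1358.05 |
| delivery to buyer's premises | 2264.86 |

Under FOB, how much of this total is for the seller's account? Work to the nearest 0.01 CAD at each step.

FOB: the seller bears costs until goods are on board at the origin port; the buyer bears freight, insurance and all costs thereafter.
Seller's account: goods 390548.05 + inland to port 1587.21 + export clearance 132.19 = 392267.45
Buyer's account: freight 3020.75 + insurance 64.57 + destination terminal 620.38 + brokerage 478.02 + duty 1358.05 + delivery 2264.86 = 7806.63

Seller's account: CAD 392267.45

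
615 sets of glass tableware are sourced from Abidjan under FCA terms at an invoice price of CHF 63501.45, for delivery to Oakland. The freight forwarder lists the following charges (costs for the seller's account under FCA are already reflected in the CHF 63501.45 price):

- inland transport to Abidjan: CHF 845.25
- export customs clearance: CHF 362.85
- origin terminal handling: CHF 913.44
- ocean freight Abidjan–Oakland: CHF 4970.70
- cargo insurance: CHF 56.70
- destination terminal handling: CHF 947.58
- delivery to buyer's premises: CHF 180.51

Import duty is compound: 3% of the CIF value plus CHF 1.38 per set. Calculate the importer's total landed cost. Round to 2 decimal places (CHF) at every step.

Total landed cost: CHF 73502.35

FCA: the seller delivers export-cleared goods to the carrier; the buyer bears costs from that point.
Already in the invoice (seller's account under FCA): inland to port, export clearance — exclude.
CIF value = FCA price + origin terminal + freight + insurance = 63501.45 + 913.44 + 4970.70 + 56.70 = 69442.29
Ad valorem component: 69442.29 × 3% = 2083.27
Specific component: 615 × 1.38 = 848.70
Import duty = 2083.27 + 848.70 = 2931.97
Buyer bears: origin terminal 913.44 + freight 4970.70 + insurance 56.70 + destination terminal 947.58 + delivery 180.51 + duty 2931.97 = 10000.90
Landed cost = invoice 63501.45 + 10000.90 = 73502.35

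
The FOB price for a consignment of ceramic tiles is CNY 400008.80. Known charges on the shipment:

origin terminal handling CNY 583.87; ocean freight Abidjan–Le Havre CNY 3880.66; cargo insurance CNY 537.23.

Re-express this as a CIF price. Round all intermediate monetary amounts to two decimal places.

Not relevant to the conversion: origin terminal — on the seller under both FOB and CIF; already in the FOB price and stays in the CIF price.
From FOB to CIF, the seller additionally bears: freight, insurance.
CIF price = 400008.80 + 3880.66 + 537.23 = 404426.69

CIF price: CNY 404426.69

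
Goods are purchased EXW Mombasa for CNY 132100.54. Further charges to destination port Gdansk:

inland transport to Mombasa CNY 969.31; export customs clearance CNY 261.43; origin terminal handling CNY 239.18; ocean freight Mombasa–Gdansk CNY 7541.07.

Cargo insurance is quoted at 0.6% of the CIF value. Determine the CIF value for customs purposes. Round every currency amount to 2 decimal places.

Let C be the CIF value. C = EXW price + pre-shipment costs + freight + 0.6% × C
C − 0.6% × C = 132100.54 + 969.31 + 261.43 + 239.18 + 7541.07
0.994 × C = 141111.53
C = 141111.53 / 0.994 = 141963.31
Insurance premium = 0.6% × 141963.31 = 851.78

CIF value: CNY 141963.31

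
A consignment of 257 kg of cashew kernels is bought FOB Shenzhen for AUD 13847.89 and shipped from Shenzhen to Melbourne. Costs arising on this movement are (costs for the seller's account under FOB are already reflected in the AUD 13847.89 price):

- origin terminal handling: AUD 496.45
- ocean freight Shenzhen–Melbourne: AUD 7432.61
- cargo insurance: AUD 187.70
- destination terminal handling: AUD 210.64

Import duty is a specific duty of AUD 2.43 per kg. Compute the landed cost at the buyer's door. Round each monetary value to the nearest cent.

Total landed cost: AUD 22303.35

FOB: the seller bears costs until goods are on board at the origin port; the buyer bears freight, insurance and all costs thereafter.
Already in the invoice (seller's account under FOB): origin terminal — exclude.
CIF value = FOB price + freight + insurance = 13847.89 + 7432.61 + 187.70 = 21468.20
Import duty = 257 × 2.43 = 624.51
Buyer bears: freight 7432.61 + insurance 187.70 + destination terminal 210.64 + duty 624.51 = 8455.46
Landed cost = invoice 13847.89 + 8455.46 = 22303.35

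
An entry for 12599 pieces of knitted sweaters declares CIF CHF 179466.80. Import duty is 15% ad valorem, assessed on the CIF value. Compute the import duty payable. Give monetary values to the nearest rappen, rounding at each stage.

Import duty = 179466.80 × 15% = 26920.02

Import duty: CHF 26920.02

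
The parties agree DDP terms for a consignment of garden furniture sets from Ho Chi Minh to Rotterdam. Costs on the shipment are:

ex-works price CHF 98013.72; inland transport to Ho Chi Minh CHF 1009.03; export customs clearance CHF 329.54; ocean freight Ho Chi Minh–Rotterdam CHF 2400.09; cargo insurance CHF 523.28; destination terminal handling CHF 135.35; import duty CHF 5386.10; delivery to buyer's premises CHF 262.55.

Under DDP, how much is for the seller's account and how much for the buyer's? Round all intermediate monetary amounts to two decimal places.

DDP: the seller bears all costs including import duty.
Seller's account: goods 98013.72 + inland to port 1009.03 + export clearance 329.54 + freight 2400.09 + insurance 523.28 + destination terminal 135.35 + duty 5386.10 + delivery 262.55 = 108059.66
Buyer's account: 0.00

Seller: CHF 108059.66; buyer: CHF 0.00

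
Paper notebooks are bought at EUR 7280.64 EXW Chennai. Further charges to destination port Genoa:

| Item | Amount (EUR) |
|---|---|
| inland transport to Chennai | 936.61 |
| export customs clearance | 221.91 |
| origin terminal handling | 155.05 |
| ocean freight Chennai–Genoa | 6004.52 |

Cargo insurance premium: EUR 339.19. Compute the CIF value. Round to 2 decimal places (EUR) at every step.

CIF = EXW price + pre-shipment costs + freight + insurance
CIF = 7280.64 + 936.61 + 221.91 + 155.05 + 6004.52 + 339.19 = 14937.92

CIF value: EUR 14937.92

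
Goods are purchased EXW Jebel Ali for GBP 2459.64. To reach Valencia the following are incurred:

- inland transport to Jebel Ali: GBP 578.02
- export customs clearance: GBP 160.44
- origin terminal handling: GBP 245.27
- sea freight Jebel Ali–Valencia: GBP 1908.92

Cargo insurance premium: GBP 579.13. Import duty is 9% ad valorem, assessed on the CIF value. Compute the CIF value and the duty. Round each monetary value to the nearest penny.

CIF value: GBP 5931.42; import duty: GBP 533.83

CIF = EXW price + pre-shipment costs + freight + insurance
CIF = 2459.64 + 578.02 + 160.44 + 245.27 + 1908.92 + 579.13 = 5931.42
Import duty = 5931.42 × 9% = 533.83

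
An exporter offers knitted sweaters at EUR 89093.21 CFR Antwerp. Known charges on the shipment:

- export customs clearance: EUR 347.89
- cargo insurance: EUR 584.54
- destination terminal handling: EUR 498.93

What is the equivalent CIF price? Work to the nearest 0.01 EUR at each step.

CIF price: EUR 89677.75

Not relevant to the conversion: export clearance — on the seller under both CFR and CIF; already in the CFR price and stays in the CIF price. destination terminal — on the buyer under both terms; not part of either seller's price.
From CFR to CIF, the seller additionally bears: insurance.
CIF price = 89093.21 + 584.54 = 89677.75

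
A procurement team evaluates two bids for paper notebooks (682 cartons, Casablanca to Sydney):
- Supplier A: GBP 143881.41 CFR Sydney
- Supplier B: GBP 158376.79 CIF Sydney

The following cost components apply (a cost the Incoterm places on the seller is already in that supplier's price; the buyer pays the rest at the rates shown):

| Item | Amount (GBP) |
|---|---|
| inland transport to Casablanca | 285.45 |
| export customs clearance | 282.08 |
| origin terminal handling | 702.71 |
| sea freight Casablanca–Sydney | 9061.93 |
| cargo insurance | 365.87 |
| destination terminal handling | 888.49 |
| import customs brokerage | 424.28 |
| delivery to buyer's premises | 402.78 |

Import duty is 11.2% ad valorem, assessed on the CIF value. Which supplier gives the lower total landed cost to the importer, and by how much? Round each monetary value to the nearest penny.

Supplier A is cheaper by GBP 15712.01

Supplier A (CFR):
CIF value = CFR price + insurance = 143881.41 + 365.87 = 144247.28
Import duty = 144247.28 × 11.2% = 16155.70
Buyer bears (A): 365.87 + 888.49 + 424.28 + 402.78 = 2081.42
Landed cost (A) = invoice 143881.41 + 2081.42 + duty 16155.70 = 162118.53
Supplier B (CIF):
The CIF price already equals the CIF value: 158376.79
Import duty = 158376.79 × 11.2% = 17738.20
Buyer bears (B): 888.49 + 424.28 + 402.78 = 1715.55
Landed cost (B) = invoice 158376.79 + 1715.55 + duty 17738.20 = 177830.54
Difference = |162118.53 − 177830.54| = 15712.01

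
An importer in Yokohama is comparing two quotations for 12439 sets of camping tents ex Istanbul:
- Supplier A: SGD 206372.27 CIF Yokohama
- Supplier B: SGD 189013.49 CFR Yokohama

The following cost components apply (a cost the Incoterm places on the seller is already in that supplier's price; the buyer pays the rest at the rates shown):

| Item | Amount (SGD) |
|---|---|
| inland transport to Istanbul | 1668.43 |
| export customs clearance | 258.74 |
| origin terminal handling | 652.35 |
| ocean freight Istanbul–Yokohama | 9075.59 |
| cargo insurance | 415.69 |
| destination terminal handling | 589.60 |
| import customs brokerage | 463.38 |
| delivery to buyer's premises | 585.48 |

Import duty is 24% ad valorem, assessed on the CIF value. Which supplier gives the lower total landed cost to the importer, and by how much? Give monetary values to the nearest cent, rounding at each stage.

Supplier A (CIF):
The CIF price already equals the CIF value: 206372.27
Import duty = 206372.27 × 24% = 49529.34
Buyer bears (A): 589.60 + 463.38 + 585.48 = 1638.46
Landed cost (A) = invoice 206372.27 + 1638.46 + duty 49529.34 = 257540.07
Supplier B (CFR):
CIF value = CFR price + insurance = 189013.49 + 415.69 = 189429.18
Import duty = 189429.18 × 24% = 45463.00
Buyer bears (B): 415.69 + 589.60 + 463.38 + 585.48 = 2054.15
Landed cost (B) = invoice 189013.49 + 2054.15 + duty 45463.00 = 236530.64
Difference = |257540.07 − 236530.64| = 21009.43

Supplier B is cheaper by SGD 21009.43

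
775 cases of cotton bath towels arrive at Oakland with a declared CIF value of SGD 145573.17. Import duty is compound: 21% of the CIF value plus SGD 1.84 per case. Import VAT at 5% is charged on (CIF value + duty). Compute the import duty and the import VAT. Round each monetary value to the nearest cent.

Ad valorem component: 145573.17 × 21% = 30570.37
Specific component: 775 × 1.84 = 1426.00
Import duty = 30570.37 + 1426.00 = 31996.37
VAT base = CIF + duty = 145573.17 + 31996.37 = 177569.54
Import VAT = 177569.54 × 5% = 8878.48

Import duty: SGD 31996.37; import VAT: SGD 8878.48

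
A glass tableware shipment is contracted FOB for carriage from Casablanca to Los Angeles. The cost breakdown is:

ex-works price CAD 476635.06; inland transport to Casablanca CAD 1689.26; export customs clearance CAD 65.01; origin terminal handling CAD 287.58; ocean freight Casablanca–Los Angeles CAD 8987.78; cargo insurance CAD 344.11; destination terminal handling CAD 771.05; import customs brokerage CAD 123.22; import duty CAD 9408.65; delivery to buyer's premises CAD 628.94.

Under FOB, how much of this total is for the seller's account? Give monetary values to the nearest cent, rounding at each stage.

Seller's account: CAD 478676.91

FOB: the seller bears costs until goods are on board at the origin port; the buyer bears freight, insurance and all costs thereafter.
Seller's account: goods 476635.06 + inland to port 1689.26 + export clearance 65.01 + origin terminal 287.58 = 478676.91
Buyer's account: freight 8987.78 + insurance 344.11 + destination terminal 771.05 + brokerage 123.22 + duty 9408.65 + delivery 628.94 = 20263.75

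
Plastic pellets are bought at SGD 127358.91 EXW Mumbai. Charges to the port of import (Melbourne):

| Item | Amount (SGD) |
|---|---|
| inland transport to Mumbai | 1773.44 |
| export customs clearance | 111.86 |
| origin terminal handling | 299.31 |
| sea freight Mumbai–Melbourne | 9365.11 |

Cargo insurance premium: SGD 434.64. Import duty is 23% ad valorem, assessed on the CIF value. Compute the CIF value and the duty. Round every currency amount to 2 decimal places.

CIF = EXW price + pre-shipment costs + freight + insurance
CIF = 127358.91 + 1773.44 + 111.86 + 299.31 + 9365.11 + 434.64 = 139343.27
Import duty = 139343.27 × 23% = 32048.95

CIF value: SGD 139343.27; import duty: SGD 32048.95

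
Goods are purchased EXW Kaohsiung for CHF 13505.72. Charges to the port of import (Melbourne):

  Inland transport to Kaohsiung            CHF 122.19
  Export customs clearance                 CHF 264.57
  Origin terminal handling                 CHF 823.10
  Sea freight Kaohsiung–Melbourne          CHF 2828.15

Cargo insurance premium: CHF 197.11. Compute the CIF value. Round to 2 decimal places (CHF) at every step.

CIF = EXW price + pre-shipment costs + freight + insurance
CIF = 13505.72 + 122.19 + 264.57 + 823.10 + 2828.15 + 197.11 = 17740.84

CIF value: CHF 17740.84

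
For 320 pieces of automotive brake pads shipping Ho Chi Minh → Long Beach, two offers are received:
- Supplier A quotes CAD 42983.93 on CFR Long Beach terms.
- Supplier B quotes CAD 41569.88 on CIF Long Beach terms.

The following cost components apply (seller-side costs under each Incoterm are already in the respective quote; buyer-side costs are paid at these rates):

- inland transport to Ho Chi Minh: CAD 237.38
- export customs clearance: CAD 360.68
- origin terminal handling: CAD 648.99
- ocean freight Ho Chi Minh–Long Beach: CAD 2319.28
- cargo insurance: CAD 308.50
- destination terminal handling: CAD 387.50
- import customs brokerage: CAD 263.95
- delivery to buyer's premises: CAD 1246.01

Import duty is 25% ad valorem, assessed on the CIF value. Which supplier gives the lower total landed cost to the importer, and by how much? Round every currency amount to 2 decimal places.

Supplier B is cheaper by CAD 2153.19

Supplier A (CFR):
CIF value = CFR price + insurance = 42983.93 + 308.50 = 43292.43
Import duty = 43292.43 × 25% = 10823.11
Buyer bears (A): 308.50 + 387.50 + 263.95 + 1246.01 = 2205.96
Landed cost (A) = invoice 42983.93 + 2205.96 + duty 10823.11 = 56013.00
Supplier B (CIF):
The CIF price already equals the CIF value: 41569.88
Import duty = 41569.88 × 25% = 10392.47
Buyer bears (B): 387.50 + 263.95 + 1246.01 = 1897.46
Landed cost (B) = invoice 41569.88 + 1897.46 + duty 10392.47 = 53859.81
Difference = |56013.00 − 53859.81| = 2153.19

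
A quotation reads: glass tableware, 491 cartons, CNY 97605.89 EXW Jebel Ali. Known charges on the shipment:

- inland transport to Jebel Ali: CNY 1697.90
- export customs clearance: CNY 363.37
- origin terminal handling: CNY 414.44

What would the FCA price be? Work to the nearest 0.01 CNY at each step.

FCA price: CNY 99667.16

Not relevant to the conversion: origin terminal — on the buyer under both terms; not part of either seller's price.
From EXW to FCA, the seller additionally bears: inland to port, export clearance.
FCA price = 97605.89 + 1697.90 + 363.37 = 99667.16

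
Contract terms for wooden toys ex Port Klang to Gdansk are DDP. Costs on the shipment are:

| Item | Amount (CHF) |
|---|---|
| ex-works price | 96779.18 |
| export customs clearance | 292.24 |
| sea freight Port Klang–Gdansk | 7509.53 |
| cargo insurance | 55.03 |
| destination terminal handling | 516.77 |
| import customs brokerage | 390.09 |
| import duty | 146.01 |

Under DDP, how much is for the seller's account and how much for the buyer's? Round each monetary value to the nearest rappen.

DDP: the seller bears all costs including import duty.
Seller's account: goods 96779.18 + export clearance 292.24 + freight 7509.53 + insurance 55.03 + destination terminal 516.77 + brokerage 390.09 + duty 146.01 = 105688.85
Buyer's account: 0.00

Seller: CHF 105688.85; buyer: CHF 0.00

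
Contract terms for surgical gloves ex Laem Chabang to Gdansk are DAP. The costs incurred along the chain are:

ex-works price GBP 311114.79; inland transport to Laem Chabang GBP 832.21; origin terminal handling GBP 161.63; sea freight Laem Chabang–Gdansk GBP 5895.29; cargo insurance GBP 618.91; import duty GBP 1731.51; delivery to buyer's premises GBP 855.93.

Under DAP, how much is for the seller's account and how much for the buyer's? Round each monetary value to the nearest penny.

DAP: the seller bears all costs to the named destination except import duty and clearance.
Seller's account: goods 311114.79 + inland to port 832.21 + origin terminal 161.63 + freight 5895.29 + insurance 618.91 + delivery 855.93 = 319478.76
Buyer's account: duty 1731.51 = 1731.51

Seller: GBP 319478.76; buyer: GBP 1731.51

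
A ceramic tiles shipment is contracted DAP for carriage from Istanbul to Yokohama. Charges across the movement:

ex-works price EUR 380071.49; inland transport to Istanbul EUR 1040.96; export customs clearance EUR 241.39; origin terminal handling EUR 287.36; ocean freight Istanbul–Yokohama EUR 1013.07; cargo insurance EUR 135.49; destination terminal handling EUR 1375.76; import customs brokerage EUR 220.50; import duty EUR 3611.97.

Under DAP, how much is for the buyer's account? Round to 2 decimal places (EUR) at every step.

DAP: the seller bears all costs to the named destination except import duty and clearance.
Seller's account: goods 380071.49 + inland to port 1040.96 + export clearance 241.39 + origin terminal 287.36 + freight 1013.07 + insurance 135.49 + destination terminal 1375.76 = 384165.52
Buyer's account: brokerage 220.50 + duty 3611.97 = 3832.47

Buyer's account: EUR 3832.47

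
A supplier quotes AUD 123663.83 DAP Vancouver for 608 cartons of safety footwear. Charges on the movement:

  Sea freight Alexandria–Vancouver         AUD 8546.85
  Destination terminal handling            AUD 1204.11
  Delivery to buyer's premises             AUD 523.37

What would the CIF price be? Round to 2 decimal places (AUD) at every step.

CIF price: AUD 121936.35

Not relevant to the conversion: freight — on the seller under both DAP and CIF; already in the DAP price and stays in the CIF price.
From DAP to CIF, the seller no longer bears: destination terminal, delivery.
CIF price = 123663.83 − 1204.11 − 523.37 = 121936.35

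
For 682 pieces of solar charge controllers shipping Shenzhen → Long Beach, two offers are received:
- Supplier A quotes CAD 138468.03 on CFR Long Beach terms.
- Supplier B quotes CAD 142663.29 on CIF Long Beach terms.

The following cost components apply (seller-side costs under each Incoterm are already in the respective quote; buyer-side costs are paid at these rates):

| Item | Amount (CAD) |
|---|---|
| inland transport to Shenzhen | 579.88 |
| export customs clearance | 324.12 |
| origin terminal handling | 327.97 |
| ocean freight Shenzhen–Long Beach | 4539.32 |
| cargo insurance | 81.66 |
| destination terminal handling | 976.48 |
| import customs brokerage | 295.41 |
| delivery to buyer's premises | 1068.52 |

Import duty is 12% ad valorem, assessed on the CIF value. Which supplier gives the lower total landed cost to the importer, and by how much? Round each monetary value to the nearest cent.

Supplier A is cheaper by CAD 4607.23

Supplier A (CFR):
CIF value = CFR price + insurance = 138468.03 + 81.66 = 138549.69
Import duty = 138549.69 × 12% = 16625.96
Buyer bears (A): 81.66 + 976.48 + 295.41 + 1068.52 = 2422.07
Landed cost (A) = invoice 138468.03 + 2422.07 + duty 16625.96 = 157516.06
Supplier B (CIF):
The CIF price already equals the CIF value: 142663.29
Import duty = 142663.29 × 12% = 17119.59
Buyer bears (B): 976.48 + 295.41 + 1068.52 = 2340.41
Landed cost (B) = invoice 142663.29 + 2340.41 + duty 17119.59 = 162123.29
Difference = |157516.06 − 162123.29| = 4607.23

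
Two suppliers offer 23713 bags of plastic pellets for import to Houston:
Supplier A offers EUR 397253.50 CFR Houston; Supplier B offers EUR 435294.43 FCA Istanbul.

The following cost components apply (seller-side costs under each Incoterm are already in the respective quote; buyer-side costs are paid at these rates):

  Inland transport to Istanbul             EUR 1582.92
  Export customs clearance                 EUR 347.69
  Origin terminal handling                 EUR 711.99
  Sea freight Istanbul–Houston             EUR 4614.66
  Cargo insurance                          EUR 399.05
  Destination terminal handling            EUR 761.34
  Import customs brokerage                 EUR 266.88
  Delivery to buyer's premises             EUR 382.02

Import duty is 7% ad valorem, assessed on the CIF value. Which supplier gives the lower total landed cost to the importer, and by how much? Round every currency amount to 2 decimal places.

Supplier A is cheaper by EUR 46403.31

Supplier A (CFR):
CIF value = CFR price + insurance = 397253.50 + 399.05 = 397652.55
Import duty = 397652.55 × 7% = 27835.68
Buyer bears (A): 399.05 + 761.34 + 266.88 + 382.02 = 1809.29
Landed cost (A) = invoice 397253.50 + 1809.29 + duty 27835.68 = 426898.47
Supplier B (FCA):
CIF value = FCA price + origin terminal + freight + insurance = 435294.43 + 711.99 + 4614.66 + 399.05 = 441020.13
Import duty = 441020.13 × 7% = 30871.41
Buyer bears (B): 711.99 + 4614.66 + 399.05 + 761.34 + 266.88 + 382.02 = 7135.94
Landed cost (B) = invoice 435294.43 + 7135.94 + duty 30871.41 = 473301.78
Difference = |426898.47 − 473301.78| = 46403.31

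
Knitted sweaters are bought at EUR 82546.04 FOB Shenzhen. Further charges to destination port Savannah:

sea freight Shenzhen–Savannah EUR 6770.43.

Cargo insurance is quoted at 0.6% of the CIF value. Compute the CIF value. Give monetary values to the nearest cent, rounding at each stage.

CIF value: EUR 89855.60

Let C be the CIF value. C = FOB price + freight + 0.6% × C
C − 0.6% × C = 82546.04 + 6770.43
0.994 × C = 89316.47
C = 89316.47 / 0.994 = 89855.60
Insurance premium = 0.6% × 89855.60 = 539.13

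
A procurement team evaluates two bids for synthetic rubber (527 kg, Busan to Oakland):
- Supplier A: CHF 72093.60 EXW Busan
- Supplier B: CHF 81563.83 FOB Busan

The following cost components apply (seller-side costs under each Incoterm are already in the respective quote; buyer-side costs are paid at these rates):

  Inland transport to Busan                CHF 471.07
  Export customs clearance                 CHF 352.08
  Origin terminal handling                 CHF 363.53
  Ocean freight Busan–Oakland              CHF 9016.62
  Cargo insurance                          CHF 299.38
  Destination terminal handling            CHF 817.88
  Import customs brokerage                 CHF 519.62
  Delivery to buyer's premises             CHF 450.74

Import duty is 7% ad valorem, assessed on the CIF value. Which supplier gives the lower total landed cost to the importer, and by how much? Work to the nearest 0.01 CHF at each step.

Supplier A (EXW):
CIF value = EXW price + inland to port + export clearance + origin terminal + freight + insurance = 72093.60 + 471.07 + 352.08 + 363.53 + 9016.62 + 299.38 = 82596.28
Import duty = 82596.28 × 7% = 5781.74
Buyer bears (A): 471.07 + 352.08 + 363.53 + 9016.62 + 299.38 + 817.88 + 519.62 + 450.74 = 12290.92
Landed cost (A) = invoice 72093.60 + 12290.92 + duty 5781.74 = 90166.26
Supplier B (FOB):
CIF value = FOB price + freight + insurance = 81563.83 + 9016.62 + 299.38 = 90879.83
Import duty = 90879.83 × 7% = 6361.59
Buyer bears (B): 9016.62 + 299.38 + 817.88 + 519.62 + 450.74 = 11104.24
Landed cost (B) = invoice 81563.83 + 11104.24 + duty 6361.59 = 99029.66
Difference = |90166.26 − 99029.66| = 8863.40

Supplier A is cheaper by CHF 8863.40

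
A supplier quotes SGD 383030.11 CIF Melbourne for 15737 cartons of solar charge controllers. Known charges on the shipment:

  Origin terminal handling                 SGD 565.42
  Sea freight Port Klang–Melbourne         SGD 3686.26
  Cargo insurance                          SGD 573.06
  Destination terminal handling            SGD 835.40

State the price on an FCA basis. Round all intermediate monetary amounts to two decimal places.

FCA price: SGD 378205.37

Not relevant to the conversion: destination terminal — on the buyer under both terms; not part of either seller's price.
From CIF to FCA, the seller no longer bears: origin terminal, freight, insurance.
FCA price = 383030.11 − 565.42 − 3686.26 − 573.06 = 378205.37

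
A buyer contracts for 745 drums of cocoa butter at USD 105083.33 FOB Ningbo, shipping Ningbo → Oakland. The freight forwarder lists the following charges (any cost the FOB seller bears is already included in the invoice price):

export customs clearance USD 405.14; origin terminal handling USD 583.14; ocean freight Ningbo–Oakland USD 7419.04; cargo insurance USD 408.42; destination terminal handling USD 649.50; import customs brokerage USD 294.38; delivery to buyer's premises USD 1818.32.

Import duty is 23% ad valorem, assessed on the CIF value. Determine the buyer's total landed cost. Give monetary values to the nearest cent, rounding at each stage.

FOB: the seller bears costs until goods are on board at the origin port; the buyer bears freight, insurance and all costs thereafter.
Already in the invoice (seller's account under FOB): export clearance, origin terminal — exclude.
CIF value = FOB price + freight + insurance = 105083.33 + 7419.04 + 408.42 = 112910.79
Import duty = 112910.79 × 23% = 25969.48
Buyer bears: freight 7419.04 + insurance 408.42 + destination terminal 649.50 + brokerage 294.38 + delivery 1818.32 + duty 25969.48 = 36559.14
Landed cost = invoice 105083.33 + 36559.14 = 141642.47

Total landed cost: USD 141642.47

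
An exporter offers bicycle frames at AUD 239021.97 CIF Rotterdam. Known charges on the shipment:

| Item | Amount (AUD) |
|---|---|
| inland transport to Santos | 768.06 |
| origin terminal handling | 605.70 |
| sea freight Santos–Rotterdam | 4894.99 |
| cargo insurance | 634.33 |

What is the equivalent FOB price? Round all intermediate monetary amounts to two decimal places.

Not relevant to the conversion: inland to port, origin terminal — on the seller under both CIF and FOB; already in the CIF price and stays in the FOB price.
From CIF to FOB, the seller no longer bears: freight, insurance.
FOB price = 239021.97 − 4894.99 − 634.33 = 233492.65

FOB price: AUD 233492.65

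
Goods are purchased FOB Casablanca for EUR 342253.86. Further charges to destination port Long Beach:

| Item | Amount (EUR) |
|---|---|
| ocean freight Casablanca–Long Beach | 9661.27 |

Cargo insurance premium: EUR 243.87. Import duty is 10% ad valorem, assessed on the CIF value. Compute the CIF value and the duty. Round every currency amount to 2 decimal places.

CIF value: EUR 352159.00; import duty: EUR 35215.90

CIF = FOB price + freight + insurance
CIF = 342253.86 + 9661.27 + 243.87 = 352159.00
Import duty = 352159.00 × 10% = 35215.90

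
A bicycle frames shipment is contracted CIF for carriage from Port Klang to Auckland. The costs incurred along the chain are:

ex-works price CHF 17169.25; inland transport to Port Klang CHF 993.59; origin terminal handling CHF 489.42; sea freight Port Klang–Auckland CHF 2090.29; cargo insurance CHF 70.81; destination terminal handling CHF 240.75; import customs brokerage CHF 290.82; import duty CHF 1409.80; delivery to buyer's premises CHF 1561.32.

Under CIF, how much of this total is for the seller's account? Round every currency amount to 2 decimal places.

Seller's account: CHF 20813.36

CIF: the seller pays costs through ocean freight and marine insurance to the destination port.
Seller's account: goods 17169.25 + inland to port 993.59 + origin terminal 489.42 + freight 2090.29 + insurance 70.81 = 20813.36
Buyer's account: destination terminal 240.75 + brokerage 290.82 + duty 1409.80 + delivery 1561.32 = 3502.69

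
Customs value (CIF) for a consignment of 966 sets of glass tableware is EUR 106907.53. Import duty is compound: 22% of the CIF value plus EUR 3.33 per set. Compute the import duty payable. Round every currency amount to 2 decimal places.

Import duty: EUR 26736.44

Ad valorem component: 106907.53 × 22% = 23519.66
Specific component: 966 × 3.33 = 3216.78
Import duty = 23519.66 + 3216.78 = 26736.44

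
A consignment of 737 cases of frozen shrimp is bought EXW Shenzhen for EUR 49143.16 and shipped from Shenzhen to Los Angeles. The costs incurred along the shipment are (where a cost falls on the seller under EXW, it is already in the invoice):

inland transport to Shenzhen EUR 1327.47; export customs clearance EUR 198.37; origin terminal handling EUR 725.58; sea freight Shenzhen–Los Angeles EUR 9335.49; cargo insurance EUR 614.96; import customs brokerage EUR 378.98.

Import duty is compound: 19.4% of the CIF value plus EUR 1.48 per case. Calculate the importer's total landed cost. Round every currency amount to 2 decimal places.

EXW: the seller makes goods available at their premises; the buyer bears all onward costs.
CIF value = EXW price + inland to port + export clearance + origin terminal + freight + insurance = 49143.16 + 1327.47 + 198.37 + 725.58 + 9335.49 + 614.96 = 61345.03
Ad valorem component: 61345.03 × 19.4% = 11900.94
Specific component: 737 × 1.48 = 1090.76
Import duty = 11900.94 + 1090.76 = 12991.70
Buyer bears: inland to port 1327.47 + export clearance 198.37 + origin terminal 725.58 + freight 9335.49 + insurance 614.96 + brokerage 378.98 + duty 12991.70 = 25572.55
Landed cost = invoice 49143.16 + 25572.55 = 74715.71

Total landed cost: EUR 74715.71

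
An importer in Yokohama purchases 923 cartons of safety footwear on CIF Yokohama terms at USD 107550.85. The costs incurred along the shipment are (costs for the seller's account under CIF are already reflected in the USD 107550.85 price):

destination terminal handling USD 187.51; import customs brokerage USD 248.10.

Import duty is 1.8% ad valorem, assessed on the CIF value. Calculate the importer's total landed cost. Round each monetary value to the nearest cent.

CIF: the seller pays costs through ocean freight and marine insurance to the destination port.
The CIF price already equals the CIF value: 107550.85
Import duty = 107550.85 × 1.8% = 1935.92
Buyer bears: destination terminal 187.51 + brokerage 248.10 + duty 1935.92 = 2371.53
Landed cost = invoice 107550.85 + 2371.53 = 109922.38

Total landed cost: USD 109922.38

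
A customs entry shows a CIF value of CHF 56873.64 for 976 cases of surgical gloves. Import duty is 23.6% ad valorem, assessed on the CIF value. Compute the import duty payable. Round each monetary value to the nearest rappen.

Import duty: CHF 13422.18

Import duty = 56873.64 × 23.6% = 13422.18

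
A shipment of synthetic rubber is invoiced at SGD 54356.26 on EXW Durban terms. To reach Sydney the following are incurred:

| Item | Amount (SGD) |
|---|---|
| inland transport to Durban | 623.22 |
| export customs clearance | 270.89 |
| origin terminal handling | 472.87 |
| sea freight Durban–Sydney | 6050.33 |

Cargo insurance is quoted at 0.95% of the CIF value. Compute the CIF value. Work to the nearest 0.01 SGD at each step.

Let C be the CIF value. C = EXW price + pre-shipment costs + freight + 0.95% × C
C − 0.95% × C = 54356.26 + 623.22 + 270.89 + 472.87 + 6050.33
0.9905 × C = 61773.57
C = 61773.57 / 0.9905 = 62366.05
Insurance premium = 0.95% × 62366.05 = 592.48

CIF value: SGD 62366.05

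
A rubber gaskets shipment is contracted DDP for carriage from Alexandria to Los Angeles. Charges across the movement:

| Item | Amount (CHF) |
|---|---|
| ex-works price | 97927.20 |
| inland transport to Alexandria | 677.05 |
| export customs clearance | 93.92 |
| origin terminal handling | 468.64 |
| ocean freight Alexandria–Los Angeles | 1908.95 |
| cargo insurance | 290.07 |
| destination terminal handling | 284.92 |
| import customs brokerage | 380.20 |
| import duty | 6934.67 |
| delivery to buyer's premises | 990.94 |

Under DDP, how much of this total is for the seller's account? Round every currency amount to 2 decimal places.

DDP: the seller bears all costs including import duty.
Seller's account: goods 97927.20 + inland to port 677.05 + export clearance 93.92 + origin terminal 468.64 + freight 1908.95 + insurance 290.07 + destination terminal 284.92 + brokerage 380.20 + duty 6934.67 + delivery 990.94 = 109956.56
Buyer's account: 0.00

Seller's account: CHF 109956.56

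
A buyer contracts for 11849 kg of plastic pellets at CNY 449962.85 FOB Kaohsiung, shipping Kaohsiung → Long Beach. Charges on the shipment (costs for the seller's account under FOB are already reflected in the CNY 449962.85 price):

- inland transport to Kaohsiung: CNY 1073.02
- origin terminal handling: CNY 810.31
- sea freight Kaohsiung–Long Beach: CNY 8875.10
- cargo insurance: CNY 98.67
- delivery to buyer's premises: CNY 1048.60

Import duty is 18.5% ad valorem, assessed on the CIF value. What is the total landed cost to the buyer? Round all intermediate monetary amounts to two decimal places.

Total landed cost: CNY 544888.49

FOB: the seller bears costs until goods are on board at the origin port; the buyer bears freight, insurance and all costs thereafter.
Already in the invoice (seller's account under FOB): inland to port, origin terminal — exclude.
CIF value = FOB price + freight + insurance = 449962.85 + 8875.10 + 98.67 = 458936.62
Import duty = 458936.62 × 18.5% = 84903.27
Buyer bears: freight 8875.10 + insurance 98.67 + delivery 1048.60 + duty 84903.27 = 94925.64
Landed cost = invoice 449962.85 + 94925.64 = 544888.49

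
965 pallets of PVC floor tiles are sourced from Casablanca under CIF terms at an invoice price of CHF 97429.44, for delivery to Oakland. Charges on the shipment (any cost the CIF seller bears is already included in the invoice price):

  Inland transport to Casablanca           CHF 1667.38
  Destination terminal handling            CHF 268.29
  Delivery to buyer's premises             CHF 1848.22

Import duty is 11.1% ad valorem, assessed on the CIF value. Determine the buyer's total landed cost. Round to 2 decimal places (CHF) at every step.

Total landed cost: CHF 110360.62

CIF: the seller pays costs through ocean freight and marine insurance to the destination port.
Already in the invoice (seller's account under CIF): inland to port — exclude.
The CIF price already equals the CIF value: 97429.44
Import duty = 97429.44 × 11.1% = 10814.67
Buyer bears: destination terminal 268.29 + delivery 1848.22 + duty 10814.67 = 12931.18
Landed cost = invoice 97429.44 + 12931.18 = 110360.62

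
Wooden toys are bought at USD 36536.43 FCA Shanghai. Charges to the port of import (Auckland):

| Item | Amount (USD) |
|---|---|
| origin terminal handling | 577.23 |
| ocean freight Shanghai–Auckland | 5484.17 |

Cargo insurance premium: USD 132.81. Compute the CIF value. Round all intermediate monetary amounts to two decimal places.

CIF value: USD 42730.64

CIF = FCA price + pre-shipment costs + freight + insurance
CIF = 36536.43 + 577.23 + 5484.17 + 132.81 = 42730.64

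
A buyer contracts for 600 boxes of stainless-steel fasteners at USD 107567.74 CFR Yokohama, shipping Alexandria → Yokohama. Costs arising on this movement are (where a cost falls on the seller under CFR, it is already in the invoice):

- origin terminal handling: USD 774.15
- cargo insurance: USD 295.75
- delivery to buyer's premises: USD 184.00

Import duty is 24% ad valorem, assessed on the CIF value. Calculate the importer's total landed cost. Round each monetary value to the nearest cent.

CFR: the seller pays costs through ocean freight to the destination port, but not insurance.
Already in the invoice (seller's account under CFR): origin terminal — exclude.
CIF value = CFR price + insurance = 107567.74 + 295.75 = 107863.49
Import duty = 107863.49 × 24% = 25887.24
Buyer bears: insurance 295.75 + delivery 184.00 + duty 25887.24 = 26366.99
Landed cost = invoice 107567.74 + 26366.99 = 133934.73

Total landed cost: USD 133934.73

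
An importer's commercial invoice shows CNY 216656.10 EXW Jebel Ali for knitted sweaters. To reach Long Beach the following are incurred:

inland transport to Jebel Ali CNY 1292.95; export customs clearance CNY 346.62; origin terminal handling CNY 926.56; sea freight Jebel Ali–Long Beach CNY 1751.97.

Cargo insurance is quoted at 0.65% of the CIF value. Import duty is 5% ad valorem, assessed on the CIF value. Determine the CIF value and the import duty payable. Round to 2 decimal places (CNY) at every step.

Let C be the CIF value. C = EXW price + pre-shipment costs + freight + 0.65% × C
C − 0.65% × C = 216656.10 + 1292.95 + 346.62 + 926.56 + 1751.97
0.9935 × C = 220974.20
C = 220974.20 / 0.9935 = 222419.93
Insurance premium = 0.65% × 222419.93 = 1445.73
Import duty = 222419.93 × 5% = 11121.00

CIF value: CNY 222419.93; import duty: CNY 11121.00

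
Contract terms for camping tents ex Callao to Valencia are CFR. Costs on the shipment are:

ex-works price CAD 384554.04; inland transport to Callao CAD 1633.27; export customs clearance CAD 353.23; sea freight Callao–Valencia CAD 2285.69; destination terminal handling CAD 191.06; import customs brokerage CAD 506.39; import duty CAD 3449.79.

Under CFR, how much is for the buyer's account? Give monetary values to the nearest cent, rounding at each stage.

Buyer's account: CAD 4147.24

CFR: the seller pays costs through ocean freight to the destination port, but not insurance.
Seller's account: goods 384554.04 + inland to port 1633.27 + export clearance 353.23 + freight 2285.69 = 388826.23
Buyer's account: destination terminal 191.06 + brokerage 506.39 + duty 3449.79 = 4147.24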